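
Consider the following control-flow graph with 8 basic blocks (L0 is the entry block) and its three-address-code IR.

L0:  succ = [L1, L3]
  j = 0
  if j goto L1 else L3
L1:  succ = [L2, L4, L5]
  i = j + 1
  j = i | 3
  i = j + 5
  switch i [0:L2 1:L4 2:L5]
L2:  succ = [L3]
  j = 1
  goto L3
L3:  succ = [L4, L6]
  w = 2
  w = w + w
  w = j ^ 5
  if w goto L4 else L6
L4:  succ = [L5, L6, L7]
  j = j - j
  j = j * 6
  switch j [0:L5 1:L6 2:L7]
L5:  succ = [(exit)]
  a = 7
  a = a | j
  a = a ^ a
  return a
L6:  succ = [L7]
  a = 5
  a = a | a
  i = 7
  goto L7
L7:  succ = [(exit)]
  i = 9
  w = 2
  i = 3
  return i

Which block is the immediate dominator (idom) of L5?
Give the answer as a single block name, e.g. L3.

Answer: L0

Derivation:
idom tree: L1←L0 L2←L1 L3←L0 L4←L0 L5←L0 L6←L0 L7←L0
Dom at joins:
  L3: preds {L0,L2}: {L0} ∩ {L0,L1,L2} = {L0}; idom=L0
  L4: preds {L1,L3}: {L0,L1} ∩ {L0,L3} = {L0}; idom=L0
  L5: preds {L1,L4}: {L0,L1} ∩ {L0,L4} = {L0}; idom=L0
  L6: preds {L3,L4}: {L0,L3} ∩ {L0,L4} = {L0}; idom=L0
  L7: preds {L4,L6}: {L0,L4} ∩ {L0,L6} = {L0}; idom=L0

idom(L5) = L0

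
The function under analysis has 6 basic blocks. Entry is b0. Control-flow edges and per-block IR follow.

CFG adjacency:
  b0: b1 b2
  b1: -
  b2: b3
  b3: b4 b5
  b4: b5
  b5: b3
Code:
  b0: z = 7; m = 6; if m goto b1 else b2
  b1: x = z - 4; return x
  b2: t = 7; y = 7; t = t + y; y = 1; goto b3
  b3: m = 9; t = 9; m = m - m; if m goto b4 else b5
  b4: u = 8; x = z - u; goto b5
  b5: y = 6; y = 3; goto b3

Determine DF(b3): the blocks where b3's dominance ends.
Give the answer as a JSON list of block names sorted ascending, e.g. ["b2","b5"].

idom tree: b1←b0 b2←b0 b3←b2 b4←b3 b5←b3
Join-block Dom:
  b3: preds {b2,b5}: {b0,b2} ∩ {b0,b2,b3,b5} = {b0,b2}; idom=b2
  b5: preds {b3,b4}: {b0,b2,b3} ∩ {b0,b2,b3,b4} = {b0,b2,b3}; idom=b3

DF derivation:
  b3←b2: walk · to b2
  b3←b5: walk b5→b3 to b2
  b5←b3: walk · to b3
  b5←b4: walk b4 to b3
  b0: DF=∅
  b1: DF=∅
  b2: DF=∅
  b3: DF={b3}
  b4: DF={b5}
  b5: DF={b3}

DF(b3) = ["b3"]

Answer: ["b3"]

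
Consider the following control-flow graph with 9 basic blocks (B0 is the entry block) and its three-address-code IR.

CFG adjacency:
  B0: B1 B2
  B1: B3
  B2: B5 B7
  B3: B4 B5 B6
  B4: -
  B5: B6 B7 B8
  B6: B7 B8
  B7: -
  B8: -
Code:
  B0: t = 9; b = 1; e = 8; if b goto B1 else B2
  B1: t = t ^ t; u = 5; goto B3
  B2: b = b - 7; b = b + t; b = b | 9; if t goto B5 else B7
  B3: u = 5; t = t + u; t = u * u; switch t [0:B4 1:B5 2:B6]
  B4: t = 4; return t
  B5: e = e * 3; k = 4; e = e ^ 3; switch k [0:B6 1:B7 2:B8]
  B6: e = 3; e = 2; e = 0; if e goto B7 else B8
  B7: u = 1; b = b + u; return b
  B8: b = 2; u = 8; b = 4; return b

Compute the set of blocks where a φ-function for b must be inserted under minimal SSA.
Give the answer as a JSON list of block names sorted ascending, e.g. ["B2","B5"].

Answer: ["B5", "B6", "B7", "B8"]

Working:
idom tree: B1←B0 B2←B0 B3←B1 B4←B3 B5←B0 B6←B0 B7←B0 B8←B0
Dom∩ at merges:
  B5: preds {B2,B3}: {B0,B2} ∩ {B0,B1,B3} = {B0}; idom=B0
  B6: preds {B3,B5}: {B0,B1,B3} ∩ {B0,B5} = {B0}; idom=B0
  B7: preds {B2,B5,B6}: {B0,B2} ∩ {B0,B5} ∩ {B0,B6} = {B0}; idom=B0
  B8: preds {B5,B6}: {B0,B5} ∩ {B0,B6} = {B0}; idom=B0

Frontier:
  join B5 pred B2: B2 stop@B0
  join B5 pred B3: B3→B1 stop@B0
  join B6 pred B3: B3→B1 stop@B0
  join B6 pred B5: B5 stop@B0
  join B7 pred B2: B2 stop@B0
  join B7 pred B5: B5 stop@B0
  join B7 pred B6: B6 stop@B0
  join B8 pred B5: B5 stop@B0
  join B8 pred B6: B6 stop@B0
  B0 → ∅
  B1 → {B5,B6}
  B2 → {B5,B7}
  B3 → {B5,B6}
  B4 → ∅
  B5 → {B6,B7,B8}
  B6 → {B7,B8}
  B7 → ∅
  B8 → ∅

φ for b: defs {B0,B2,B7,B8}
  DF⁺ = {B5,B6,B7,B8}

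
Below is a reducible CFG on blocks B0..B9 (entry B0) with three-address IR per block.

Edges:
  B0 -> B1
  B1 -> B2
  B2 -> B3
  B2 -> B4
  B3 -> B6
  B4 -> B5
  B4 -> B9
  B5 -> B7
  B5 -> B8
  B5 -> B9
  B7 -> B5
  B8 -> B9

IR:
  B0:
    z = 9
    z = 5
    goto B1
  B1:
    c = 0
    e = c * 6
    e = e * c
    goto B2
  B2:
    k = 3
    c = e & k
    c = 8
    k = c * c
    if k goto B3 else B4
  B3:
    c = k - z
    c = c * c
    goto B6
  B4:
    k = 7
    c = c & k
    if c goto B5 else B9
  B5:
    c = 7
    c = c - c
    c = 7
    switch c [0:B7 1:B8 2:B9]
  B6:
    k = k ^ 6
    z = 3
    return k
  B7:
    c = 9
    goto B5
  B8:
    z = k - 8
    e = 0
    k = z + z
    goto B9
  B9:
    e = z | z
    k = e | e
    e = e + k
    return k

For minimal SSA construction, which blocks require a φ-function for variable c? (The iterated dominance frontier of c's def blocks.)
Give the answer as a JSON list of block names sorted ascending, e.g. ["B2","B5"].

Answer: ["B5", "B9"]

Working:
idom tree: B1←B0 B2←B1 B3←B2 B4←B2 B5←B4 B6←B3 B7←B5 B8←B5 B9←B4
Dom at joins:
  B5: preds {B4,B7}: {B0,B1,B2,B4} ∩ {B0,B1,B2,B4,B5,B7} = {B0,B1,B2,B4}; idom=B4
  B9: preds {B4,B5,B8}: {B0,B1,B2,B4} ∩ {B0,B1,B2,B4,B5} ∩ {B0,B1,B2,B4,B5,B8} = {B0,B1,B2,B4}; idom=B4

Frontier:
  join B5 pred B4: · stop@B4
  join B5 pred B7: B7→B5 stop@B4
  join B9 pred B4: · stop@B4
  join B9 pred B5: B5 stop@B4
  join B9 pred B8: B8→B5 stop@B4
  B0: DF=∅
  B1: DF=∅
  B2: DF=∅
  B3: DF=∅
  B4: DF=∅
  B5: DF={B5,B9}
  B6: DF=∅
  B7: DF={B5}
  B8: DF={B9}
  B9: DF=∅

φ for c: defs {B1,B2,B3,B4,B5,B7}
  DF⁺ = {B5,B9}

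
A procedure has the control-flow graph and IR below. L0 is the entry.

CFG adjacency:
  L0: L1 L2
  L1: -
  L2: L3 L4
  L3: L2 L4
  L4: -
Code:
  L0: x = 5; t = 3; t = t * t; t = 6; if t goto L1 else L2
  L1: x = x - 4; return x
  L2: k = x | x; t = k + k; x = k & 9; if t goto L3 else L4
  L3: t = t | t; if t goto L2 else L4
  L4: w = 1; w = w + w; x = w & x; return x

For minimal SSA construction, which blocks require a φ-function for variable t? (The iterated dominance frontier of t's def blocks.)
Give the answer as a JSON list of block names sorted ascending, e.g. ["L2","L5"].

Answer: ["L2", "L4"]

Derivation:
idom tree: L1←L0 L2←L0 L3←L2 L4←L2
Dom∩ at merges:
  L2: preds {L0,L3}: {L0} ∩ {L0,L2,L3} = {L0}; idom=L0
  L4: preds {L2,L3}: {L0,L2} ∩ {L0,L2,L3} = {L0,L2}; idom=L2

DF walk-up:
  join L2 pred L0: · stop@L0
  join L2 pred L3: L3→L2 stop@L0
  join L4 pred L2: · stop@L2
  join L4 pred L3: L3 stop@L2
  L0: DF=∅
  L1: DF=∅
  L2: DF={L2}
  L3: DF={L2,L4}
  L4: DF=∅

φ for t: defs {L0,L2,L3}
  DF⁺ = {L2,L4}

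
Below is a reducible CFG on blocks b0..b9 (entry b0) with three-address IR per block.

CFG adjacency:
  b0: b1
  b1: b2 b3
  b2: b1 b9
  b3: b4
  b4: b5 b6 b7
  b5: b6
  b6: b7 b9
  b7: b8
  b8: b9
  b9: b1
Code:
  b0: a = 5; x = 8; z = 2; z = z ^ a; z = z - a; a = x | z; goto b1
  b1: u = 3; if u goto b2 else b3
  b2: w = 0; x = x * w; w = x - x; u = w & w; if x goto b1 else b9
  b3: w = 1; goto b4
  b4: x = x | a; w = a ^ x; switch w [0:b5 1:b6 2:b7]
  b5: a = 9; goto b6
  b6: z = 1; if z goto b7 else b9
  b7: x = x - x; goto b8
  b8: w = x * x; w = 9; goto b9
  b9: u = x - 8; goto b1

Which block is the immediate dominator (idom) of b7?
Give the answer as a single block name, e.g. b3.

Answer: b4

Analysis:
idom tree: b1←b0 b2←b1 b3←b1 b4←b3 b5←b4 b6←b4 b7←b4 b8←b7 b9←b1
Join-block Dom:
  b1: preds {b0,b2,b9}: {b0} ∩ {b0,b1,b2} ∩ {b0,b1,b9} = {b0}; idom=b0
  b6: preds {b4,b5}: {b0,b1,b3,b4} ∩ {b0,b1,b3,b4,b5} = {b0,b1,b3,b4}; idom=b4
  b7: preds {b4,b6}: {b0,b1,b3,b4} ∩ {b0,b1,b3,b4,b6} = {b0,b1,b3,b4}; idom=b4
  b9: preds {b2,b6,b8}: {b0,b1,b2} ∩ {b0,b1,b3,b4,b6} ∩ {b0,b1,b3,b4,b7,b8} = {b0,b1}; idom=b1

idom(b7) = b4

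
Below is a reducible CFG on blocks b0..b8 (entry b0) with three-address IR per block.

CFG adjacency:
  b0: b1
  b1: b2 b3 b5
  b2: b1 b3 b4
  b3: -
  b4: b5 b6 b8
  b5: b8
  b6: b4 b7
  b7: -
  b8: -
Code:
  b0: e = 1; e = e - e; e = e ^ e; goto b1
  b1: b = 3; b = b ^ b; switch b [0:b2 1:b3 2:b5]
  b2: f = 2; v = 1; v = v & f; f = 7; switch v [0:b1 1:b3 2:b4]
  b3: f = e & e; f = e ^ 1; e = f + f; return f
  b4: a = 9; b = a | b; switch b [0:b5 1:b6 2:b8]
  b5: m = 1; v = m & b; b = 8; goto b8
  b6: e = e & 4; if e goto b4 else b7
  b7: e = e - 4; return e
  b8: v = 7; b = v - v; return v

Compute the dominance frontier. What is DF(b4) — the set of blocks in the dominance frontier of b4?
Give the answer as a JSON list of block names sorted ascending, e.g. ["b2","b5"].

Answer: ["b4", "b5", "b8"]

Derivation:
idom tree: b1←b0 b2←b1 b3←b1 b4←b2 b5←b1 b6←b4 b7←b6 b8←b1
Dom at joins:
  b1: preds {b0,b2}: {b0} ∩ {b0,b1,b2} = {b0}; idom=b0
  b3: preds {b1,b2}: {b0,b1} ∩ {b0,b1,b2} = {b0,b1}; idom=b1
  b4: preds {b2,b6}: {b0,b1,b2} ∩ {b0,b1,b2,b4,b6} = {b0,b1,b2}; idom=b2
  b5: preds {b1,b4}: {b0,b1} ∩ {b0,b1,b2,b4} = {b0,b1}; idom=b1
  b8: preds {b4,b5}: {b0,b1,b2,b4} ∩ {b0,b1,b5} = {b0,b1}; idom=b1

DF derivation:
  b1←b0: walk · to b0
  b1←b2: walk b2→b1 to b0
  b3←b1: walk · to b1
  b3←b2: walk b2 to b1
  b4←b2: walk · to b2
  b4←b6: walk b6→b4 to b2
  b5←b1: walk · to b1
  b5←b4: walk b4→b2 to b1
  b8←b4: walk b4→b2 to b1
  b8←b5: walk b5 to b1
  b0: DF=∅
  b1: DF={b1}
  b2: DF={b1,b3,b5,b8}
  b3: DF=∅
  b4: DF={b4,b5,b8}
  b5: DF={b8}
  b6: DF={b4}
  b7: DF=∅
  b8: DF=∅

DF(b4) = ["b4", "b5", "b8"]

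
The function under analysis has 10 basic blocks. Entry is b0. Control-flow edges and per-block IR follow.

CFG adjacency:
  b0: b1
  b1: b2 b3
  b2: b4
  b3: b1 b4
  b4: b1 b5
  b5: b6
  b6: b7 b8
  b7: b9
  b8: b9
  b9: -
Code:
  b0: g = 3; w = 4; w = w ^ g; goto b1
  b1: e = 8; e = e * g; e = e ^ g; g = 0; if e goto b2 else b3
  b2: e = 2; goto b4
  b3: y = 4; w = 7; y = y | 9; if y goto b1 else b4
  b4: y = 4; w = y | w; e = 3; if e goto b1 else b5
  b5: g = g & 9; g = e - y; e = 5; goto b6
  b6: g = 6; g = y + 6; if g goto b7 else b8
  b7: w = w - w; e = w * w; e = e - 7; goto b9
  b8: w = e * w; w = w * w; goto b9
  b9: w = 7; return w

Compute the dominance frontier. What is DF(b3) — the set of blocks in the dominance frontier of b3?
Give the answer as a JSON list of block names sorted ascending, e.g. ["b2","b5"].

idom tree: b1←b0 b2←b1 b3←b1 b4←b1 b5←b4 b6←b5 b7←b6 b8←b6 b9←b6
Join-block Dom:
  b1: preds {b0,b3,b4}: {b0} ∩ {b0,b1,b3} ∩ {b0,b1,b4} = {b0}; idom=b0
  b4: preds {b2,b3}: {b0,b1,b2} ∩ {b0,b1,b3} = {b0,b1}; idom=b1
  b9: preds {b7,b8}: {b0,b1,b4,b5,b6,b7} ∩ {b0,b1,b4,b5,b6,b8} = {b0,b1,b4,b5,b6}; idom=b6

DF derivation:
  join b1 pred b0: · stop@b0
  join b1 pred b3: b3→b1 stop@b0
  join b1 pred b4: b4→b1 stop@b0
  join b4 pred b2: b2 stop@b1
  join b4 pred b3: b3 stop@b1
  join b9 pred b7: b7 stop@b6
  join b9 pred b8: b8 stop@b6
  b0: DF=∅
  b1: DF={b1}
  b2: DF={b4}
  b3: DF={b1,b4}
  b4: DF={b1}
  b5: DF=∅
  b6: DF=∅
  b7: DF={b9}
  b8: DF={b9}
  b9: DF=∅

DF(b3) = ["b1", "b4"]

Answer: ["b1", "b4"]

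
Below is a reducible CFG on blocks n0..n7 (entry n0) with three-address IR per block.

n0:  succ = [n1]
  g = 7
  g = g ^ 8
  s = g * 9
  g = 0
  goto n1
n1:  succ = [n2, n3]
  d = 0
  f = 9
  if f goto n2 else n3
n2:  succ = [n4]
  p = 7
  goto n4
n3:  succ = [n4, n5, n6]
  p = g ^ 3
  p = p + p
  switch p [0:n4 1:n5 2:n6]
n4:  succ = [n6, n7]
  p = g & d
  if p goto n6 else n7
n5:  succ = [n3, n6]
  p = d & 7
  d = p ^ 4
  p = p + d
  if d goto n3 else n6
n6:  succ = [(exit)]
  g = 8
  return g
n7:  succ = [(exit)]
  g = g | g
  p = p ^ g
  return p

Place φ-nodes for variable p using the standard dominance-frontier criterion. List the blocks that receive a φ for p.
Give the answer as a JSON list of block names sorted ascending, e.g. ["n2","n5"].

Answer: ["n3", "n4", "n6"]

Analysis:
idom tree: n1←n0 n2←n1 n3←n1 n4←n1 n5←n3 n6←n1 n7←n4
Dom at joins:
  n3: preds {n1,n5}: {n0,n1} ∩ {n0,n1,n3,n5} = {n0,n1}; idom=n1
  n4: preds {n2,n3}: {n0,n1,n2} ∩ {n0,n1,n3} = {n0,n1}; idom=n1
  n6: preds {n3,n4,n5}: {n0,n1,n3} ∩ {n0,n1,n4} ∩ {n0,n1,n3,n5} = {n0,n1}; idom=n1

Frontier:
  join n3 pred n1: · stop@n1
  join n3 pred n5: n5→n3 stop@n1
  join n4 pred n2: n2 stop@n1
  join n4 pred n3: n3 stop@n1
  join n6 pred n3: n3 stop@n1
  join n6 pred n4: n4 stop@n1
  join n6 pred n5: n5→n3 stop@n1
  DF(n0)=∅
  DF(n1)=∅
  DF(n2)={n4}
  DF(n3)={n3,n4,n6}
  DF(n4)={n6}
  DF(n5)={n3,n6}
  DF(n6)=∅
  DF(n7)=∅

φ for p: defs {n2,n3,n4,n5,n7}
  DF⁺ = {n3,n4,n6}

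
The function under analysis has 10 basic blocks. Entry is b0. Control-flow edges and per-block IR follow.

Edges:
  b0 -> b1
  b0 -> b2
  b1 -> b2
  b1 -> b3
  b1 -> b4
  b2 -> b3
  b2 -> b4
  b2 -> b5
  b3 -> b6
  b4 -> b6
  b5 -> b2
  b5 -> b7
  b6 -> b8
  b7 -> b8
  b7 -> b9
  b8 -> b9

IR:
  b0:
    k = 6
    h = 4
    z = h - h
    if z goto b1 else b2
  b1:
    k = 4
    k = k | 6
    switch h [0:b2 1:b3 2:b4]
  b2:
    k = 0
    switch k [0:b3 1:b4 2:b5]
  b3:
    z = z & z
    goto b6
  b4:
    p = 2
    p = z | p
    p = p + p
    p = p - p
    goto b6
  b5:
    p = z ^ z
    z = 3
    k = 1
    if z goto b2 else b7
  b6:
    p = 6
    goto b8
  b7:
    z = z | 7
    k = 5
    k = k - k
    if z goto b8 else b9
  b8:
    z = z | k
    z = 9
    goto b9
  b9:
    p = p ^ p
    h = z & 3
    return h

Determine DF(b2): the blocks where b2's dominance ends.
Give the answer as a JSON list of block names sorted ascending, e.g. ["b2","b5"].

Answer: ["b2", "b3", "b4", "b8", "b9"]

Analysis:
idom tree: b1←b0 b2←b0 b3←b0 b4←b0 b5←b2 b6←b0 b7←b5 b8←b0 b9←b0
Join-block Dom:
  b2: preds {b0,b1,b5}: {b0} ∩ {b0,b1} ∩ {b0,b2,b5} = {b0}; idom=b0
  b3: preds {b1,b2}: {b0,b1} ∩ {b0,b2} = {b0}; idom=b0
  b4: preds {b1,b2}: {b0,b1} ∩ {b0,b2} = {b0}; idom=b0
  b6: preds {b3,b4}: {b0,b3} ∩ {b0,b4} = {b0}; idom=b0
  b8: preds {b6,b7}: {b0,b6} ∩ {b0,b2,b5,b7} = {b0}; idom=b0
  b9: preds {b7,b8}: {b0,b2,b5,b7} ∩ {b0,b8} = {b0}; idom=b0

DF derivation:
  join b2 pred b0: · stop@b0
  join b2 pred b1: b1 stop@b0
  join b2 pred b5: b5→b2 stop@b0
  join b3 pred b1: b1 stop@b0
  join b3 pred b2: b2 stop@b0
  join b4 pred b1: b1 stop@b0
  join b4 pred b2: b2 stop@b0
  join b6 pred b3: b3 stop@b0
  join b6 pred b4: b4 stop@b0
  join b8 pred b6: b6 stop@b0
  join b8 pred b7: b7→b5→b2 stop@b0
  join b9 pred b7: b7→b5→b2 stop@b0
  join b9 pred b8: b8 stop@b0
  DF(b0)=∅
  DF(b1)={b2,b3,b4}
  DF(b2)={b2,b3,b4,b8,b9}
  DF(b3)={b6}
  DF(b4)={b6}
  DF(b5)={b2,b8,b9}
  DF(b6)={b8}
  DF(b7)={b8,b9}
  DF(b8)={b9}
  DF(b9)=∅

DF(b2) = ["b2", "b3", "b4", "b8", "b9"]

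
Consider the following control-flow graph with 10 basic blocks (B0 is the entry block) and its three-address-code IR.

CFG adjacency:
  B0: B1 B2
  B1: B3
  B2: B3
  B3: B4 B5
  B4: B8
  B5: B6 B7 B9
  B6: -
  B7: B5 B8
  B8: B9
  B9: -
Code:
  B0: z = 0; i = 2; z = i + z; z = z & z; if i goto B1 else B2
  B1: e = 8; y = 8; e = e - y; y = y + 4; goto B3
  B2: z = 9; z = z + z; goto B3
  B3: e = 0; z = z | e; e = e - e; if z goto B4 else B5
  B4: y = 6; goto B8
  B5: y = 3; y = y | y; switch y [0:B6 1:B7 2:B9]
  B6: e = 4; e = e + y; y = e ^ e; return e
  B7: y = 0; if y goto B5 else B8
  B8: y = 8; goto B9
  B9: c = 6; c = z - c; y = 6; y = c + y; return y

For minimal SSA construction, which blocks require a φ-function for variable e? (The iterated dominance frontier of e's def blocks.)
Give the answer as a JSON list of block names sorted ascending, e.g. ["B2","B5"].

Answer: ["B3"]

Derivation:
idom tree: B1←B0 B2←B0 B3←B0 B4←B3 B5←B3 B6←B5 B7←B5 B8←B3 B9←B3
Dom∩ at merges:
  B3: preds {B1,B2}: {B0,B1} ∩ {B0,B2} = {B0}; idom=B0
  B5: preds {B3,B7}: {B0,B3} ∩ {B0,B3,B5,B7} = {B0,B3}; idom=B3
  B8: preds {B4,B7}: {B0,B3,B4} ∩ {B0,B3,B5,B7} = {B0,B3}; idom=B3
  B9: preds {B5,B8}: {B0,B3,B5} ∩ {B0,B3,B8} = {B0,B3}; idom=B3

DF derivation:
  B3←B1: walk B1 to B0
  B3←B2: walk B2 to B0
  B5←B3: walk · to B3
  B5←B7: walk B7→B5 to B3
  B8←B4: walk B4 to B3
  B8←B7: walk B7→B5 to B3
  B9←B5: walk B5 to B3
  B9←B8: walk B8 to B3
  DF(B0)=∅
  DF(B1)={B3}
  DF(B2)={B3}
  DF(B3)=∅
  DF(B4)={B8}
  DF(B5)={B5,B8,B9}
  DF(B6)=∅
  DF(B7)={B5,B8}
  DF(B8)={B9}
  DF(B9)=∅

φ for e: defs {B1,B3,B6}
  DF⁺ = {B3}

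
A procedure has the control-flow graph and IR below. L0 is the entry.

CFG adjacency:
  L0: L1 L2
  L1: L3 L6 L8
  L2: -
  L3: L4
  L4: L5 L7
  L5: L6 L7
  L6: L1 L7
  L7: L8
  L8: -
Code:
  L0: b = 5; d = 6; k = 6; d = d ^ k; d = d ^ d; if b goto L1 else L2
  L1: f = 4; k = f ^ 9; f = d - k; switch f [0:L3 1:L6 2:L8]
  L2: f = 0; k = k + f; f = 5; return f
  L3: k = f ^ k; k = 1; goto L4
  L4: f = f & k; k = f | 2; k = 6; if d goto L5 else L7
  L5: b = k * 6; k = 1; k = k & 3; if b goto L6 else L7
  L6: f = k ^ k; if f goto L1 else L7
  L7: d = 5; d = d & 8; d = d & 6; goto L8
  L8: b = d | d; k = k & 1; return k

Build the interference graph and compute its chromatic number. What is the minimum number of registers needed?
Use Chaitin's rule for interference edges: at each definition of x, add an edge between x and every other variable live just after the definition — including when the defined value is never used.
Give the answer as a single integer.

Answer: 3

Working:
Block summaries:
  L0: {b,d,k} / ∅
  L1: {f,k} / {d}
  L2: {f,k} / {k}
  L3: {k} / {f,k}
  L4: {f,k} / {d,f,k}
  L5: {b,k} / {k}
  L6: {f} / {k}
  L7: {d} / ∅
  L8: {b,k} / {d,k}

Backward fixpoint:
  live L0: ∅→{d,k}
  live L1: {d}→{d,f,k}
  live L2: {k}→∅
  live L3: {d,f,k}→{d,f,k}
  live L4: {d,f,k}→{d,k}
  live L5: {d,k}→{d,k}
  live L6: {d,k}→{d,k}
  live L7: {k}→{d,k}
  live L8: {d,k}→∅

Interfere edges:
  b — {d,k}
  d — {b,f,k}
  f — {d,k}
  k — {b,d,f}

Registers:
  clique {b,d,k} ⇒ need ≥ 3
  3-colouring: c0={d}  c1={k}  c2={b,f}
  χ = 3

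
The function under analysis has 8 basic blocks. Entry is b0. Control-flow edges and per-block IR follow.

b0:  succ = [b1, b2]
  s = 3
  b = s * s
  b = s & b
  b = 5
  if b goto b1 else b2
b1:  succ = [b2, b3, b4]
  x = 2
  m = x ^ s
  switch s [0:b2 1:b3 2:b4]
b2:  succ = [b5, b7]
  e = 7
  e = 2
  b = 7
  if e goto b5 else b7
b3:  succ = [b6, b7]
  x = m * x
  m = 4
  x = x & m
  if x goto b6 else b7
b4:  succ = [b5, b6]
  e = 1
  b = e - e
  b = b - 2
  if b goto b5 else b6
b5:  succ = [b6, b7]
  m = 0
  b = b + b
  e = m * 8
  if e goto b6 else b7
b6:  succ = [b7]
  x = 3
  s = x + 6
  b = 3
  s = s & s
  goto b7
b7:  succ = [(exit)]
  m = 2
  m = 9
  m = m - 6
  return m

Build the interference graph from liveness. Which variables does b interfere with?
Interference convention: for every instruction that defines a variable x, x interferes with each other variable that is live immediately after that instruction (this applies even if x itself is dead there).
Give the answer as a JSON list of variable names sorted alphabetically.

Answer: ["e", "m", "s"]

Derivation:
Block summaries:
  b0: def={b,s} ue=∅
  b1: def={m,x} ue={s}
  b2: def={b,e} ue=∅
  b3: def={m,x} ue={m,x}
  b4: def={b,e} ue=∅
  b5: def={b,e,m} ue={b}
  b6: def={b,s,x} ue=∅
  b7: def={m} ue=∅

Live sets:
  b0: in=∅ out={s}
  b1: in={s} out={m,x}
  b2: in=∅ out={b}
  b3: in={m,x} out=∅
  b4: in=∅ out={b}
  b5: in={b} out=∅
  b6: in=∅ out=∅
  b7: in=∅ out=∅

Conflict graph:
  b — {e,m,s}
  e — {b}
  m — {b,s,x}
  s — {b,m,x}
  x — {m,s}

N(b) = ["e", "m", "s"]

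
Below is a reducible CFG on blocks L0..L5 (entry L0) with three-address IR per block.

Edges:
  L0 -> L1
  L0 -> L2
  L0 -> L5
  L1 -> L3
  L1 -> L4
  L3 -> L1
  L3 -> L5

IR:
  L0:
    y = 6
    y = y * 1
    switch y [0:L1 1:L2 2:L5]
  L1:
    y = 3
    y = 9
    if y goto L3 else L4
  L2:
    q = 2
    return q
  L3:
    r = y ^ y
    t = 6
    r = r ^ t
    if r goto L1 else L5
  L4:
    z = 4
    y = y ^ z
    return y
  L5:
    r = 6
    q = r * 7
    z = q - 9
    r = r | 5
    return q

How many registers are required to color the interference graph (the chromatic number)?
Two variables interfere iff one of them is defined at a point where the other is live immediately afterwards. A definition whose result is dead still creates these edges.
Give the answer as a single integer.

Answer: 3

Analysis:
Per-block:
  L0: def={y} ue=∅
  L1: def={y} ue=∅
  L2: def={q} ue=∅
  L3: def={r,t} ue={y}
  L4: def={y,z} ue={y}
  L5: def={q,r,z} ue=∅

Liveness:
  L0 li=∅ lo=∅
  L1 li=∅ lo={y}
  L2 li=∅ lo=∅
  L3 li={y} lo=∅
  L4 li={y} lo=∅
  L5 li=∅ lo=∅

Conflict graph:
  q — {r,z}
  r — {q,t,z}
  t — {r}
  y — {z}
  z — {q,r,y}

Registers:
  clique {q,r,z} ⇒ need ≥ 3
  assign q→r2 r→r0 t→r1 y→r0 z→r1 — no edge inside a register ⇒ χ ≤ 3
  χ = 3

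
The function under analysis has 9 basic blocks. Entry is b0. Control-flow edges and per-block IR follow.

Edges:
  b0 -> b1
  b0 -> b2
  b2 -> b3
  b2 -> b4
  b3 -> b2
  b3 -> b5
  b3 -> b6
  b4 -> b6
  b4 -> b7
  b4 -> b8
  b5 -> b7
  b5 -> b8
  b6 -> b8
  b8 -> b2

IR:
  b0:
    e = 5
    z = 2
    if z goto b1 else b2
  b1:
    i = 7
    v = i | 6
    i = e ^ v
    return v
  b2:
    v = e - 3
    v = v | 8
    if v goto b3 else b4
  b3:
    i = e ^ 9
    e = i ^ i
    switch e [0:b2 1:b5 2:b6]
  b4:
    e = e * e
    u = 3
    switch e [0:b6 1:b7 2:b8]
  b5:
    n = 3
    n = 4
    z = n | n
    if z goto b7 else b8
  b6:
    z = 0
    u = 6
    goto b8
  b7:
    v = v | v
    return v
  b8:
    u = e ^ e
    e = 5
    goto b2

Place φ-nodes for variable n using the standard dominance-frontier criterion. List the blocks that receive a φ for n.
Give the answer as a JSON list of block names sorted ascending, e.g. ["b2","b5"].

idom tree: b1←b0 b2←b0 b3←b2 b4←b2 b5←b3 b6←b2 b7←b2 b8←b2
Join-block Dom:
  b2: preds {b0,b3,b8}: {b0} ∩ {b0,b2,b3} ∩ {b0,b2,b8} = {b0}; idom=b0
  b6: preds {b3,b4}: {b0,b2,b3} ∩ {b0,b2,b4} = {b0,b2}; idom=b2
  b7: preds {b4,b5}: {b0,b2,b4} ∩ {b0,b2,b3,b5} = {b0,b2}; idom=b2
  b8: preds {b4,b5,b6}: {b0,b2,b4} ∩ {b0,b2,b3,b5} ∩ {b0,b2,b6} = {b0,b2}; idom=b2

DF walk-up:
  join b2 pred b0: · stop@b0
  join b2 pred b3: b3→b2 stop@b0
  join b2 pred b8: b8→b2 stop@b0
  join b6 pred b3: b3 stop@b2
  join b6 pred b4: b4 stop@b2
  join b7 pred b4: b4 stop@b2
  join b7 pred b5: b5→b3 stop@b2
  join b8 pred b4: b4 stop@b2
  join b8 pred b5: b5→b3 stop@b2
  join b8 pred b6: b6 stop@b2
  DF(b0)=∅
  DF(b1)=∅
  DF(b2)={b2}
  DF(b3)={b2,b6,b7,b8}
  DF(b4)={b6,b7,b8}
  DF(b5)={b7,b8}
  DF(b6)={b8}
  DF(b7)=∅
  DF(b8)={b2}

φ for n: defs {b5}
  DF⁺ = {b2,b7,b8}

Answer: ["b2", "b7", "b8"]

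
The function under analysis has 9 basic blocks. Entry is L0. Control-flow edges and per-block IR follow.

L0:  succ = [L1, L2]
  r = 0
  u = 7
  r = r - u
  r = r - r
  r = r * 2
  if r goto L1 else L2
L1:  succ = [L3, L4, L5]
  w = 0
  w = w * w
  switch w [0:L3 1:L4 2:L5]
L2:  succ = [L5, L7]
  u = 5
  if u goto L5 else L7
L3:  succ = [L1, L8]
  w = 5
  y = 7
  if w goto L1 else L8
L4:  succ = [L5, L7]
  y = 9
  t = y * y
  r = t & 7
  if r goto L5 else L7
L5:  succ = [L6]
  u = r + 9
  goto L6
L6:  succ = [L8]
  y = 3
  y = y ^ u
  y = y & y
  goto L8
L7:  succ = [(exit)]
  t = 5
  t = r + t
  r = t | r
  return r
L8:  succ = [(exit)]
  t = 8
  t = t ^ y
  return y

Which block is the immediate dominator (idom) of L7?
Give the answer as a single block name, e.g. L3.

idom tree: L1←L0 L2←L0 L3←L1 L4←L1 L5←L0 L6←L5 L7←L0 L8←L0
Dom at joins:
  L1: preds {L0,L3}: {L0} ∩ {L0,L1,L3} = {L0}; idom=L0
  L5: preds {L1,L2,L4}: {L0,L1} ∩ {L0,L2} ∩ {L0,L1,L4} = {L0}; idom=L0
  L7: preds {L2,L4}: {L0,L2} ∩ {L0,L1,L4} = {L0}; idom=L0
  L8: preds {L3,L6}: {L0,L1,L3} ∩ {L0,L5,L6} = {L0}; idom=L0

idom(L7) = L0

Answer: L0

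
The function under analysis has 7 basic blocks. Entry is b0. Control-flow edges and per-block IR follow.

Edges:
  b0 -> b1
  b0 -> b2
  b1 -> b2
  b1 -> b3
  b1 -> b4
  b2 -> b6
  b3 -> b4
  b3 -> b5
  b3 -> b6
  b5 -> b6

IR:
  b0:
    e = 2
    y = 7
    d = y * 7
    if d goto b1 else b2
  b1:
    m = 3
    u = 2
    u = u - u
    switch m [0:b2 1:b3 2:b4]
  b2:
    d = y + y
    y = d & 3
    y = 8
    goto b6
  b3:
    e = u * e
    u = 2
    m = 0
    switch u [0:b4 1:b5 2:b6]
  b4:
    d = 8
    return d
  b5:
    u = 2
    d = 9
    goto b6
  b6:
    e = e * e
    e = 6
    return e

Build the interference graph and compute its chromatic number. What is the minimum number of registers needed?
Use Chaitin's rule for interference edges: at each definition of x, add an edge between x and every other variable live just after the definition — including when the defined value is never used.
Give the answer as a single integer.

Per-block:
  b0: def={d,e,y} ue=∅
  b1: def={m,u} ue=∅
  b2: def={d,y} ue={y}
  b3: def={e,m,u} ue={e,u}
  b4: def={d} ue=∅
  b5: def={d,u} ue=∅
  b6: def={e} ue={e}

Live sets:
  live b0: ∅→{e,y}
  live b1: {e,y}→{e,u,y}
  live b2: {e,y}→{e}
  live b3: {e,u}→{e}
  live b4: ∅→∅
  live b5: {e}→{e}
  live b6: {e}→∅

Interfere edges:
  d↔{e,y}
  e↔{d,m,u,y}
  m↔{e,u,y}
  u↔{e,m,y}
  y↔{d,e,m,u}

Registers:
  clique {e,m,u,y} ⇒ need ≥ 4
  assign d→r2 e→r0 m→r2 u→r3 y→r1 — no edge inside a register ⇒ χ ≤ 4
  χ = 4

Answer: 4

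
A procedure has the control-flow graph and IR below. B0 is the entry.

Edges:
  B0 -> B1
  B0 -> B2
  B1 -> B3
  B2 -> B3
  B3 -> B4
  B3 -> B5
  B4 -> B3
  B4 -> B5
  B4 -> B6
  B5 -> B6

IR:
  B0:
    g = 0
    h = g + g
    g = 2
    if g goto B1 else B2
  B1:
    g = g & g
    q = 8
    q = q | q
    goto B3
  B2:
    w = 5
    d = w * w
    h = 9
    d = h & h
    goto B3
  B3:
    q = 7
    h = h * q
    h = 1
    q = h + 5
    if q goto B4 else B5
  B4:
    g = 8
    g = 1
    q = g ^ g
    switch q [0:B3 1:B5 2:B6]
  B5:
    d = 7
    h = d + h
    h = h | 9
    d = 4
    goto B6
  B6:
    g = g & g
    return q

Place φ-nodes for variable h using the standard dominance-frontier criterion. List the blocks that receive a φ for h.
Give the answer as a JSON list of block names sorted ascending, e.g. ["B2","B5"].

Answer: ["B3", "B6"]

Derivation:
idom tree: B1←B0 B2←B0 B3←B0 B4←B3 B5←B3 B6←B3
Dom at joins:
  B3: preds {B1,B2,B4}: {B0,B1} ∩ {B0,B2} ∩ {B0,B3,B4} = {B0}; idom=B0
  B5: preds {B3,B4}: {B0,B3} ∩ {B0,B3,B4} = {B0,B3}; idom=B3
  B6: preds {B4,B5}: {B0,B3,B4} ∩ {B0,B3,B5} = {B0,B3}; idom=B3

Frontier:
  join B3 pred B1: B1 stop@B0
  join B3 pred B2: B2 stop@B0
  join B3 pred B4: B4→B3 stop@B0
  join B5 pred B3: · stop@B3
  join B5 pred B4: B4 stop@B3
  join B6 pred B4: B4 stop@B3
  join B6 pred B5: B5 stop@B3
  DF(B0)=∅
  DF(B1)={B3}
  DF(B2)={B3}
  DF(B3)={B3}
  DF(B4)={B3,B5,B6}
  DF(B5)={B6}
  DF(B6)=∅

φ for h: defs {B0,B2,B3,B5}
  DF⁺ = {B3,B6}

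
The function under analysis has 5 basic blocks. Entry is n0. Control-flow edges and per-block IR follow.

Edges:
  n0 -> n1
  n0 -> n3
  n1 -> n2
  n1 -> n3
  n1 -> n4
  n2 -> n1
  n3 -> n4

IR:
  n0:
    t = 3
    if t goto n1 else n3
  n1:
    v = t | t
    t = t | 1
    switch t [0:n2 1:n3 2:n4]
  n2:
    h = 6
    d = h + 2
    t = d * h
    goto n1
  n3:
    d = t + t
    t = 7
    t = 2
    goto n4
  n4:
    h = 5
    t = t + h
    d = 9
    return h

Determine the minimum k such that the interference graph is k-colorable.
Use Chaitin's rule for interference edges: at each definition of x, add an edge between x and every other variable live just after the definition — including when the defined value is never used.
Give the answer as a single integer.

Answer: 2

Derivation:
Per-block:
  n0 def {t} use ∅
  n1 def {t,v} use {t}
  n2 def {d,h,t} use ∅
  n3 def {d,t} use {t}
  n4 def {d,h,t} use {t}

Live sets:
  n0: in=∅ out={t}
  n1: in={t} out={t}
  n2: in=∅ out={t}
  n3: in={t} out={t}
  n4: in={t} out=∅

Conflict graph:
  d↔{h}
  h↔{d,t}
  t↔{h,v}
  v↔{t}

Registers:
  lower bound: {d,h} mutually conflict ⇒ χ ≥ 2
  assign d→R1 h→R0 t→R1 v→R0 — no edge inside a register ⇒ χ ≤ 2
  χ = 2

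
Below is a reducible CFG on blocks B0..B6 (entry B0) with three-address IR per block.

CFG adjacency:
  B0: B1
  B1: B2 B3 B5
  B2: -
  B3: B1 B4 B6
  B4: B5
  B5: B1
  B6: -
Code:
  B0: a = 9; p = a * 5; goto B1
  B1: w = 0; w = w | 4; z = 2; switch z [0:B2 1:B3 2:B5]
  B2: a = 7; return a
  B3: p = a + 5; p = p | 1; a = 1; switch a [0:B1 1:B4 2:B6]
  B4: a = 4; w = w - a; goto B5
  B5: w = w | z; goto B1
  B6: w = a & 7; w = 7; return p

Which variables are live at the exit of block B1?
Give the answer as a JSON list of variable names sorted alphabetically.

Per-block:
  B0: {a,p} / ∅
  B1: {w,z} / ∅
  B2: {a} / ∅
  B3: {a,p} / {a}
  B4: {a,w} / {w}
  B5: {w} / {w,z}
  B6: {w} / {a,p}

Live sets:
  B0 li=∅ lo={a}
  B1 li={a} lo={a,w,z}
  B2 li=∅ lo=∅
  B3 li={a,w,z} lo={a,p,w,z}
  B4 li={w,z} lo={a,w,z}
  B5 li={a,w,z} lo={a}
  B6 li={a,p} lo=∅

live-out(B1) = ["a", "w", "z"]

Answer: ["a", "w", "z"]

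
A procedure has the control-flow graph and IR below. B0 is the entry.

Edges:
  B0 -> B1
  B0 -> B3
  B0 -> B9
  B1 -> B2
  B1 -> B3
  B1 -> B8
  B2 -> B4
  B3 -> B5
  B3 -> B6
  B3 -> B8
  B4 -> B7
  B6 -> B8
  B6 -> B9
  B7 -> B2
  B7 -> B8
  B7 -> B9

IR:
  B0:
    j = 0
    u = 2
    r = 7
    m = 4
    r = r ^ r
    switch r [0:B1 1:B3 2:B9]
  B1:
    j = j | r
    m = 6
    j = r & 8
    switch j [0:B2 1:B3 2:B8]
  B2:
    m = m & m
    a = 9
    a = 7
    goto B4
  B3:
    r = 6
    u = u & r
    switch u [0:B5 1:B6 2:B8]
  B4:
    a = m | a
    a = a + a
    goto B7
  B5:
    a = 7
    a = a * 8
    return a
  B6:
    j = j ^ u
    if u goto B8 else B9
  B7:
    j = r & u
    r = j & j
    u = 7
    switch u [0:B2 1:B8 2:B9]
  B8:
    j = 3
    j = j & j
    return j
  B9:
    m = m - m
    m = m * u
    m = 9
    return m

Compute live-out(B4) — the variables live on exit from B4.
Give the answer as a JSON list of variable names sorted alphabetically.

Answer: ["m", "r", "u"]

Analysis:
Per-block:
  B0: {j,m,r,u} / ∅
  B1: {j,m} / {j,r}
  B2: {a,m} / {m}
  B3: {r,u} / {u}
  B4: {a} / {a,m}
  B5: {a} / ∅
  B6: {j} / {j,u}
  B7: {j,r,u} / {r,u}
  B8: {j} / ∅
  B9: {m} / {m,u}

Live sets:
  B0: in=∅ out={j,m,r,u}
  B1: in={j,r,u} out={j,m,r,u}
  B2: in={m,r,u} out={a,m,r,u}
  B3: in={j,m,u} out={j,m,u}
  B4: in={a,m,r,u} out={m,r,u}
  B5: in=∅ out=∅
  B6: in={j,m,u} out={m,u}
  B7: in={m,r,u} out={m,r,u}
  B8: in=∅ out=∅
  B9: in={m,u} out=∅

live-out(B4) = ["m", "r", "u"]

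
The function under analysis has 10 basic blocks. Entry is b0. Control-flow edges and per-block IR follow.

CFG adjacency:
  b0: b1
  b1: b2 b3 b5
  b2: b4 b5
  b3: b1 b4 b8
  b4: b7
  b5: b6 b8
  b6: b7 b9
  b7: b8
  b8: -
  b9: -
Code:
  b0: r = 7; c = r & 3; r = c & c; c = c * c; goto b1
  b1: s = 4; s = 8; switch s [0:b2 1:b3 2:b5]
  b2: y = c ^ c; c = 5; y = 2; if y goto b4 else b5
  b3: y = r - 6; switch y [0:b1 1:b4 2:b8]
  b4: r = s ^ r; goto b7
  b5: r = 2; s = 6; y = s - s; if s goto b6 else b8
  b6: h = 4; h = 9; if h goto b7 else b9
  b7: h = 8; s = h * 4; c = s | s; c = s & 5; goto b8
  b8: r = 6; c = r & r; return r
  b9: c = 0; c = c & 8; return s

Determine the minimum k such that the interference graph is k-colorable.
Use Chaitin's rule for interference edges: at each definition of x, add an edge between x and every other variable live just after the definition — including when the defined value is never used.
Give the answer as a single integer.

Block summaries:
  b0: {c,r} / ∅
  b1: {s} / ∅
  b2: {c,y} / {c}
  b3: {y} / {r}
  b4: {r} / {r,s}
  b5: {r,s,y} / ∅
  b6: {h} / ∅
  b7: {c,h,s} / ∅
  b8: {c,r} / ∅
  b9: {c} / {s}

Backward fixpoint:
  b0: in=∅ out={c,r}
  b1: in={c,r} out={c,r,s}
  b2: in={c,r,s} out={r,s}
  b3: in={c,r,s} out={c,r,s}
  b4: in={r,s} out=∅
  b5: in=∅ out={s}
  b6: in={s} out={s}
  b7: in=∅ out=∅
  b8: in=∅ out=∅
  b9: in={s} out=∅

Interfere edges:
  c: {r,s,y}
  h: {s}
  r: {c,s,y}
  s: {c,h,r,y}
  y: {c,r,s}

Registers:
  clique {c,r,s,y} ⇒ need ≥ 4
  4-colouring: R0={s}  R1={c,h}  R2={r}  R3={y}
  χ = 4

Answer: 4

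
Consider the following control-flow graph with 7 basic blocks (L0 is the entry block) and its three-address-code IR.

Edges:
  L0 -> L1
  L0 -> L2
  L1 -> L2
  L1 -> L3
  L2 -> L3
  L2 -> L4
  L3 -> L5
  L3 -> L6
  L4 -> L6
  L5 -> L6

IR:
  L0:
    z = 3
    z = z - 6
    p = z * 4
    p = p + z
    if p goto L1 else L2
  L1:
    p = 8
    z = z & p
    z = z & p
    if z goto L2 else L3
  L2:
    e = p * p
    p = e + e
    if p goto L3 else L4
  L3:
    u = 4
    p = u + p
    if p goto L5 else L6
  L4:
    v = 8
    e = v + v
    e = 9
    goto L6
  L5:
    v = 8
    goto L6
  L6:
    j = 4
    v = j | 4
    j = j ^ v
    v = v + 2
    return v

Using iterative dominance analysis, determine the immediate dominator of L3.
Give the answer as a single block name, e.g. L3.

Answer: L0

Working:
idom tree: L1←L0 L2←L0 L3←L0 L4←L2 L5←L3 L6←L0
Dom∩ at merges:
  L2: preds {L0,L1}: {L0} ∩ {L0,L1} = {L0}; idom=L0
  L3: preds {L1,L2}: {L0,L1} ∩ {L0,L2} = {L0}; idom=L0
  L6: preds {L3,L4,L5}: {L0,L3} ∩ {L0,L2,L4} ∩ {L0,L3,L5} = {L0}; idom=L0

idom(L3) = L0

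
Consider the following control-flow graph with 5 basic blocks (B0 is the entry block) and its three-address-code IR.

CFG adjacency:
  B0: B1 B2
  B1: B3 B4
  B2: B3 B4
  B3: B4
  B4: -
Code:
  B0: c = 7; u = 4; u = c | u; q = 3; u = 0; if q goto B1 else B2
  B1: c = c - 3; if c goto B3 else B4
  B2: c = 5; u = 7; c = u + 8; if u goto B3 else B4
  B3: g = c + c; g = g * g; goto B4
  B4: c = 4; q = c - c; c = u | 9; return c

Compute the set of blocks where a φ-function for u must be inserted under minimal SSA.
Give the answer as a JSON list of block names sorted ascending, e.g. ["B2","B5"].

idom tree: B1←B0 B2←B0 B3←B0 B4←B0
Join-block Dom:
  B3: preds {B1,B2}: {B0,B1} ∩ {B0,B2} = {B0}; idom=B0
  B4: preds {B1,B2,B3}: {B0,B1} ∩ {B0,B2} ∩ {B0,B3} = {B0}; idom=B0

DF derivation:
  B3←B1: walk B1 to B0
  B3←B2: walk B2 to B0
  B4←B1: walk B1 to B0
  B4←B2: walk B2 to B0
  B4←B3: walk B3 to B0
  DF(B0)=∅
  DF(B1)={B3,B4}
  DF(B2)={B3,B4}
  DF(B3)={B4}
  DF(B4)=∅

φ for u: defs {B0,B2}
  DF⁺ = {B3,B4}

Answer: ["B3", "B4"]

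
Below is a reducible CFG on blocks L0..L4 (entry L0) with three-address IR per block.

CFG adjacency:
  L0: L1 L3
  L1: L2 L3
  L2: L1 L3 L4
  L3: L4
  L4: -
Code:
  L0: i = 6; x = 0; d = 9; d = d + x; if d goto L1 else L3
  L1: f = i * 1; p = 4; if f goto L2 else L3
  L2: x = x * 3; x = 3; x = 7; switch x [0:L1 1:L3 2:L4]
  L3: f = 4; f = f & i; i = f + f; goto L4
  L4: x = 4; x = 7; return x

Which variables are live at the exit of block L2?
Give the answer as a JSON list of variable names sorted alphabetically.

Answer: ["i", "x"]

Analysis:
Per-block:
  L0: {d,i,x} / ∅
  L1: {f,p} / {i}
  L2: {x} / {x}
  L3: {f,i} / {i}
  L4: {x} / ∅

Live sets:
  live L0: ∅→{i,x}
  live L1: {i,x}→{i,x}
  live L2: {i,x}→{i,x}
  live L3: {i}→∅
  live L4: ∅→∅

live-out(L2) = ["i", "x"]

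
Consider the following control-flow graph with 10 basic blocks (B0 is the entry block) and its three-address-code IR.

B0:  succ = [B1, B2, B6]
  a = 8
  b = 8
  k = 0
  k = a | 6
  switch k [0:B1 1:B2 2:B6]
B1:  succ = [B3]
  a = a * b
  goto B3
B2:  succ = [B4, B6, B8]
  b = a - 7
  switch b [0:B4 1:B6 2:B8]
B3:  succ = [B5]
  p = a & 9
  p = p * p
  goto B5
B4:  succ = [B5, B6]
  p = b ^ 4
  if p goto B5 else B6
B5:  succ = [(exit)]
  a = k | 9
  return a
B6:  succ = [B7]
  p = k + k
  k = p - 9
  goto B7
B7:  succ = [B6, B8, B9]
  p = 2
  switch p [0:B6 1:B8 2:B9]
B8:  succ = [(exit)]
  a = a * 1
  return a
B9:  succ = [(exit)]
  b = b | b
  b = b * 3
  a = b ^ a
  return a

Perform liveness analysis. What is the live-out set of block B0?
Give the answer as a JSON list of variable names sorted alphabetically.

Per-block:
  B0: def={a,b,k} ue=∅
  B1: def={a} ue={a,b}
  B2: def={b} ue={a}
  B3: def={p} ue={a}
  B4: def={p} ue={b}
  B5: def={a} ue={k}
  B6: def={k,p} ue={k}
  B7: def={p} ue=∅
  B8: def={a} ue={a}
  B9: def={a,b} ue={a,b}

Backward fixpoint:
  B0: in=∅ out={a,b,k}
  B1: in={a,b,k} out={a,k}
  B2: in={a,k} out={a,b,k}
  B3: in={a,k} out={k}
  B4: in={a,b,k} out={a,b,k}
  B5: in={k} out=∅
  B6: in={a,b,k} out={a,b,k}
  B7: in={a,b,k} out={a,b,k}
  B8: in={a} out=∅
  B9: in={a,b} out=∅

live-out(B0) = ["a", "b", "k"]

Answer: ["a", "b", "k"]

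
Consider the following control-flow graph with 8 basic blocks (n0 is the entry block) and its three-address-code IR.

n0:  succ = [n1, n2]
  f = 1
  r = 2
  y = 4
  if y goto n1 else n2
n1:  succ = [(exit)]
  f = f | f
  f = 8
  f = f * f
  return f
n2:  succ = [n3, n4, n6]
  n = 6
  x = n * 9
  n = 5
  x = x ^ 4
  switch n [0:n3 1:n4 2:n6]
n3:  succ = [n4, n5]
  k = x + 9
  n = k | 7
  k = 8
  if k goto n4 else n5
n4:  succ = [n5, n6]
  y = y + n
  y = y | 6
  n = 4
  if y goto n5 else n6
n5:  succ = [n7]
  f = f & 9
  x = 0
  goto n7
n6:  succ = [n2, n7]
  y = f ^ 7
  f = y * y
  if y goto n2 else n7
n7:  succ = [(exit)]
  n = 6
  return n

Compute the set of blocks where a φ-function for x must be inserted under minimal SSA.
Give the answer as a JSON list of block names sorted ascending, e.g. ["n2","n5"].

idom tree: n1←n0 n2←n0 n3←n2 n4←n2 n5←n2 n6←n2 n7←n2
Dom∩ at merges:
  n2: preds {n0,n6}: {n0} ∩ {n0,n2,n6} = {n0}; idom=n0
  n4: preds {n2,n3}: {n0,n2} ∩ {n0,n2,n3} = {n0,n2}; idom=n2
  n5: preds {n3,n4}: {n0,n2,n3} ∩ {n0,n2,n4} = {n0,n2}; idom=n2
  n6: preds {n2,n4}: {n0,n2} ∩ {n0,n2,n4} = {n0,n2}; idom=n2
  n7: preds {n5,n6}: {n0,n2,n5} ∩ {n0,n2,n6} = {n0,n2}; idom=n2

DF walk-up:
  join n2 pred n0: · stop@n0
  join n2 pred n6: n6→n2 stop@n0
  join n4 pred n2: · stop@n2
  join n4 pred n3: n3 stop@n2
  join n5 pred n3: n3 stop@n2
  join n5 pred n4: n4 stop@n2
  join n6 pred n2: · stop@n2
  join n6 pred n4: n4 stop@n2
  join n7 pred n5: n5 stop@n2
  join n7 pred n6: n6 stop@n2
  n0: DF=∅
  n1: DF=∅
  n2: DF={n2}
  n3: DF={n4,n5}
  n4: DF={n5,n6}
  n5: DF={n7}
  n6: DF={n2,n7}
  n7: DF=∅

φ for x: defs {n2,n5}
  DF⁺ = {n2,n7}

Answer: ["n2", "n7"]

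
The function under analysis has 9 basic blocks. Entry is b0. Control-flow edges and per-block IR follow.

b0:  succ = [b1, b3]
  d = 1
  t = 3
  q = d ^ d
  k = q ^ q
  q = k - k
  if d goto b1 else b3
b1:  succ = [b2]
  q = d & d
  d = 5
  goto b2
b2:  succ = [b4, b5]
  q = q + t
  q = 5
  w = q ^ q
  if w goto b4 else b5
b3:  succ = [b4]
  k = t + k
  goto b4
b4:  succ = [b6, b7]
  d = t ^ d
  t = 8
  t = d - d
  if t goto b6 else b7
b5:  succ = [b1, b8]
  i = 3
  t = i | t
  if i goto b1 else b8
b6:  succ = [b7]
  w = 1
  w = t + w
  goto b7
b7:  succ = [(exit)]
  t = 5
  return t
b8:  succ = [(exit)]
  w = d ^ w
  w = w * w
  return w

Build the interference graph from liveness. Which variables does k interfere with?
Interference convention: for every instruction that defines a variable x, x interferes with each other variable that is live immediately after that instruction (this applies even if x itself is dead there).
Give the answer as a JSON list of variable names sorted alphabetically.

Block summaries:
  b0: def={d,k,q,t} ue=∅
  b1: def={d,q} ue={d}
  b2: def={q,w} ue={q,t}
  b3: def={k} ue={k,t}
  b4: def={d,t} ue={d,t}
  b5: def={i,t} ue={t}
  b6: def={w} ue={t}
  b7: def={t} ue=∅
  b8: def={w} ue={d,w}

Live sets:
  live b0: ∅→{d,k,t}
  live b1: {d,t}→{d,q,t}
  live b2: {d,q,t}→{d,t,w}
  live b3: {d,k,t}→{d,t}
  live b4: {d,t}→{t}
  live b5: {d,t,w}→{d,t,w}
  live b6: {t}→∅
  live b7: ∅→∅
  live b8: {d,w}→∅

Conflict graph:
  d↔{i,k,q,t,w}
  i↔{d,t,w}
  k↔{d,q,t}
  q↔{d,k,t}
  t↔{d,i,k,q,w}
  w↔{d,i,t}

N(k) = ["d", "q", "t"]

Answer: ["d", "q", "t"]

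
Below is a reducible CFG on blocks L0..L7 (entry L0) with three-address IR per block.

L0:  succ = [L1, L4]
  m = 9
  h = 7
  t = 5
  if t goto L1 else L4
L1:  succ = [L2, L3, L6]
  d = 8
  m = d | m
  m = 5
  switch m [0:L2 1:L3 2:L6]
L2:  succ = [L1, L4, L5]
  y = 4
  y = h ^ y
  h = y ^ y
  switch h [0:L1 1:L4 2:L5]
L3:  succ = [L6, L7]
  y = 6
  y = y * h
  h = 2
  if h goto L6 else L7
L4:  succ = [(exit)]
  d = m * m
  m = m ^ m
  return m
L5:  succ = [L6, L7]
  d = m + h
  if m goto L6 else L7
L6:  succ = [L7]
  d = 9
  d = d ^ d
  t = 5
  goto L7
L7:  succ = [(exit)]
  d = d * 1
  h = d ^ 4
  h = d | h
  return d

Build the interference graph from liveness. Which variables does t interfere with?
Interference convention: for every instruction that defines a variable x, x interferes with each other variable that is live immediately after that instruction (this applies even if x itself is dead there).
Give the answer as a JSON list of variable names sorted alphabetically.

Answer: ["d", "h", "m"]

Derivation:
Block summaries:
  L0: {h,m,t} / ∅
  L1: {d,m} / {m}
  L2: {h,y} / {h}
  L3: {h,y} / {h}
  L4: {d,m} / {m}
  L5: {d} / {h,m}
  L6: {d,t} / ∅
  L7: {d,h} / {d}

Backward fixpoint:
  live L0: ∅→{h,m}
  live L1: {h,m}→{d,h,m}
  live L2: {h,m}→{h,m}
  live L3: {d,h}→{d}
  live L4: {m}→∅
  live L5: {h,m}→{d}
  live L6: ∅→{d}
  live L7: {d}→∅

Conflict graph:
  d — {h,m,t,y}
  h — {d,m,t,y}
  m — {d,h,t,y}
  t — {d,h,m}
  y — {d,h,m}

N(t) = ["d", "h", "m"]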